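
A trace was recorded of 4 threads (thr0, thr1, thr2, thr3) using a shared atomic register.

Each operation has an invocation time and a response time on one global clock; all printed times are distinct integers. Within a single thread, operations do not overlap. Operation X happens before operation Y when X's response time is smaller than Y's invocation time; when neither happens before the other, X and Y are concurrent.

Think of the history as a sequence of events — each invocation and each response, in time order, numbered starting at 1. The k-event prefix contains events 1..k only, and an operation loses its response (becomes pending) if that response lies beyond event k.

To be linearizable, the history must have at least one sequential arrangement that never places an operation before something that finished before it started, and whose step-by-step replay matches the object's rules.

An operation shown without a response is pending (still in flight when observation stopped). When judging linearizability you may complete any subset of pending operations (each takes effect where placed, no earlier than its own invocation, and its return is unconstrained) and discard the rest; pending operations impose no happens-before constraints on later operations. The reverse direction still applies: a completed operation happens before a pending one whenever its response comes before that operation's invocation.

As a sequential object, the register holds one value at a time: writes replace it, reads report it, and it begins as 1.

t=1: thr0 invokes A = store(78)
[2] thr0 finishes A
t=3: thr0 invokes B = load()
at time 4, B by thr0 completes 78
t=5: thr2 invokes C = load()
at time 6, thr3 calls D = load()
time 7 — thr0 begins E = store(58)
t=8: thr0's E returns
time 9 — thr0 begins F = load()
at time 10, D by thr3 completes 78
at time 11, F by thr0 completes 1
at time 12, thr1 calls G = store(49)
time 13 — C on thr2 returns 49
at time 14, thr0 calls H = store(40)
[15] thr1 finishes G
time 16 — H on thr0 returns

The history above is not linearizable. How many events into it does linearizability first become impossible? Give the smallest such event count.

one valid order for events 1..10 is A, B, C, D, E:
1. A store(78), leaving value 78
2. B load() → 78, leaving value 78
3. C load() (pending, included), leaving value 78
4. D load() → 78, leaving value 78
5. E store(58), leaving value 58
once event 11 joins (F's response, time 11), exhaustive search finds no witness
including or dropping the 1 pending operation (C) in any combination fails
one such order, A, B, D, E, F (pending dropped), breaks at step 5 where F load() → 1 is illegal
one such order, A, B, E, D, F (pending dropped), breaks at step 4 where D load() → 78 is illegal

11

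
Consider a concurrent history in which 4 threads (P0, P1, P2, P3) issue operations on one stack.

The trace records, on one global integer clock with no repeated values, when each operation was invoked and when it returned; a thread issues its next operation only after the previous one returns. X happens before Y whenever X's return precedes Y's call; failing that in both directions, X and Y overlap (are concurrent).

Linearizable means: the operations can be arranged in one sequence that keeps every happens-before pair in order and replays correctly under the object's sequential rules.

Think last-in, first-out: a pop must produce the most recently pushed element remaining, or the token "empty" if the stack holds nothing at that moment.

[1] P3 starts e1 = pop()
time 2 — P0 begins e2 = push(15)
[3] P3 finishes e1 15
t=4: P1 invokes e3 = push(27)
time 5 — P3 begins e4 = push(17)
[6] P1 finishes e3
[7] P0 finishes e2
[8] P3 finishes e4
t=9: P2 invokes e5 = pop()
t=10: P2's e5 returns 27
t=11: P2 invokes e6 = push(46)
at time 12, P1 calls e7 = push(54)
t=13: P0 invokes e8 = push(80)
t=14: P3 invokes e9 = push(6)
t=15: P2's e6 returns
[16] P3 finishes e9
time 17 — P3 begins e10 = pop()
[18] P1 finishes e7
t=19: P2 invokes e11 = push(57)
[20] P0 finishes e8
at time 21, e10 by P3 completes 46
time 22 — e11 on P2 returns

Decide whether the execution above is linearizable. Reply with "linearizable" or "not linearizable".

witness order: e2, e1, e4, e3, e5, e7, e8, e9, e6, e10, e11
1. e2 push(15), leaving stack <15>
2. e1 pop() → 15, leaving stack <>
3. e4 push(17), leaving stack <17>
4. e3 push(27), leaving stack <17,27>
5. e5 pop() → 27, leaving stack <17>
6. e7 push(54), leaving stack <17,54>
7. e8 push(80), leaving stack <17,54,80>
8. e9 push(6), leaving stack <17,54,80,6>
9. e6 push(46), leaving stack <17,54,80,6,46>
10. e10 pop() → 46, leaving stack <17,54,80,6>
11. e11 push(57), leaving stack <17,54,80,6,57>

linearizable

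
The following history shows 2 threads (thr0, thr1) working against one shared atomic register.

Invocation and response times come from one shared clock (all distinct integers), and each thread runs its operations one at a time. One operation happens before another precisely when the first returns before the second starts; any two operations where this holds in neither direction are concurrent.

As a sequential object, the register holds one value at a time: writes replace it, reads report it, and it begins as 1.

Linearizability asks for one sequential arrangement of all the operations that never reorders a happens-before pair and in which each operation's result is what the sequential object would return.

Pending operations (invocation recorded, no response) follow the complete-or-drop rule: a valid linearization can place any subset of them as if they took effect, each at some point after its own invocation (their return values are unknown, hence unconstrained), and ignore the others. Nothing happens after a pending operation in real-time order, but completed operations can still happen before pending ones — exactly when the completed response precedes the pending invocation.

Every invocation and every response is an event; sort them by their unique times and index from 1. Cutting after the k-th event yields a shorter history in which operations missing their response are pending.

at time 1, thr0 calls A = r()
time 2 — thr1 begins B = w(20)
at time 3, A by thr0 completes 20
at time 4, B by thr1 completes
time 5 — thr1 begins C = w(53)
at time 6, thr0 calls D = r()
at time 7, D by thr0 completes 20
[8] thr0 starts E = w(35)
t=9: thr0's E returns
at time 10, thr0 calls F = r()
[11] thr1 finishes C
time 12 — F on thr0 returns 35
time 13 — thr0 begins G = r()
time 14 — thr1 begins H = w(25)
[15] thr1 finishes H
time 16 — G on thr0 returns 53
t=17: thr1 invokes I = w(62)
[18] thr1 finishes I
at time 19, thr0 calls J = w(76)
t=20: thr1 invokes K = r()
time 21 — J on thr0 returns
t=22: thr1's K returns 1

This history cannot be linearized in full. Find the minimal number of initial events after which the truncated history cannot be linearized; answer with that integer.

22

events 1..21 are linearizable; a witness order is B, A, D, E, F, C, G, H, I, J:
1. B w(20), leaving value 20
2. A r() → 20, leaving value 20
3. D r() → 20, leaving value 20
4. E w(35), leaving value 35
5. F r() → 35, leaving value 35
6. C w(53), leaving value 53
7. G r() → 53, leaving value 53
8. H w(25), leaving value 25
9. I w(62), leaving value 62
10. J w(76), leaving value 76
with event 22 included (K responding at time 22), all real-time-consistent orders fail
for example A, B, C, D, E, F, G, H, I, J, K fails at step 1: A r() → 20 is not legal there
for example A, B, C, D, E, F, G, H, I, K, J fails at step 1: A r() → 20 is not legal there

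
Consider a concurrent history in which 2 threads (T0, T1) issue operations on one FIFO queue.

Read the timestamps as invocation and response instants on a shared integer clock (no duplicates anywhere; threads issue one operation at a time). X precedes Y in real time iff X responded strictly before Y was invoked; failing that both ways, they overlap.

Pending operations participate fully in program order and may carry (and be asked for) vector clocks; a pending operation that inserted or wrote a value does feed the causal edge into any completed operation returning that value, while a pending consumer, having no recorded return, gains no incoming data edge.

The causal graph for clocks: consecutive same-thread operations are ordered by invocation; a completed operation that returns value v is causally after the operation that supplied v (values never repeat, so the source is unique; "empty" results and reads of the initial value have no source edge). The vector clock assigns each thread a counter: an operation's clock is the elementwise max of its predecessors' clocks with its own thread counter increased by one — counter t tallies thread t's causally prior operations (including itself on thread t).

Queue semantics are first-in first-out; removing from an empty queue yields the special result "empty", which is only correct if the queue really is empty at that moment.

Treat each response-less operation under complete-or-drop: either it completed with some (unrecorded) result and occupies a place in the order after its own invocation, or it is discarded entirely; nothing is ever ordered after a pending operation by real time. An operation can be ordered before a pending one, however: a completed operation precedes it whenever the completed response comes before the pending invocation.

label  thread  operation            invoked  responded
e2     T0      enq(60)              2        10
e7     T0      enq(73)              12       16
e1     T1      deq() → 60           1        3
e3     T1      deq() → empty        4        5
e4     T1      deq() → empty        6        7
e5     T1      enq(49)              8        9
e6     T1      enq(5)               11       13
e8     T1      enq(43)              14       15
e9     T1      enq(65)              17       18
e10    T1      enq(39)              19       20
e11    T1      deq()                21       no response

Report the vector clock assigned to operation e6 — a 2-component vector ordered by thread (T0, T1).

e2, invoked 2, has no incoming edges; only T0's bump applies → (1, 0)
invoked at 1, e1 merges VC(e2)=(1, 0) and bumps T1's slot → (1, 1)
invoked at 12, e7 merges VC(e2)=(1, 0) and bumps T0's slot → (2, 0)
invoked at 4, e3 merges VC(e1)=(1, 1) and bumps T1's slot → (1, 2)
invoked at 6, e4 merges VC(e3)=(1, 2) and bumps T1's slot → (1, 3)
invoked at 8, e5 merges VC(e4)=(1, 3) and bumps T1's slot → (1, 4)
invoked at 11, e6 merges VC(e5)=(1, 4) and bumps T1's slot → (1, 5)
invoked at 14, e8 merges VC(e6)=(1, 5) and bumps T1's slot → (1, 6)
invoked at 17, e9 merges VC(e8)=(1, 6) and bumps T1's slot → (1, 7)
invoked at 19, e10 merges VC(e9)=(1, 7) and bumps T1's slot → (1, 8)
invoked at 21, e11 merges VC(e10)=(1, 8) and bumps T1's slot → (1, 9)
target: VC(e6) = (1, 5)

(1, 5)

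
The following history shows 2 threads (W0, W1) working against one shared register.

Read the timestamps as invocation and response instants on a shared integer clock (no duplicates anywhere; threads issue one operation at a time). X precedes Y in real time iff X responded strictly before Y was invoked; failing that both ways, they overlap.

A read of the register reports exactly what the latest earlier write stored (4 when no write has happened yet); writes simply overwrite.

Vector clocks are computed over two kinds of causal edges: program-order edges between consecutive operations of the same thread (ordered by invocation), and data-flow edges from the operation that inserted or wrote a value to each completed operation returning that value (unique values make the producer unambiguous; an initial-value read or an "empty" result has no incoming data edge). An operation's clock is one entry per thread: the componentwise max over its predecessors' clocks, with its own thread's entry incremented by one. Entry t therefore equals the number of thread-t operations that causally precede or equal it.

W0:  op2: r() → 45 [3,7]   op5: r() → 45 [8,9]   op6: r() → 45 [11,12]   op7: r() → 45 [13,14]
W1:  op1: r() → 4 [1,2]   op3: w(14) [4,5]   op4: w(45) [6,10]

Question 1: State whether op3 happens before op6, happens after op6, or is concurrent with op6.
Answer: before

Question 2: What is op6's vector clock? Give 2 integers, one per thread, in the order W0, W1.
Answer: (3, 3)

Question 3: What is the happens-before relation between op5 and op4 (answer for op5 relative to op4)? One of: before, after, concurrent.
Answer: concurrent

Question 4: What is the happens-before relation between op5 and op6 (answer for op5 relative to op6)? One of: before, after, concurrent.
Answer: before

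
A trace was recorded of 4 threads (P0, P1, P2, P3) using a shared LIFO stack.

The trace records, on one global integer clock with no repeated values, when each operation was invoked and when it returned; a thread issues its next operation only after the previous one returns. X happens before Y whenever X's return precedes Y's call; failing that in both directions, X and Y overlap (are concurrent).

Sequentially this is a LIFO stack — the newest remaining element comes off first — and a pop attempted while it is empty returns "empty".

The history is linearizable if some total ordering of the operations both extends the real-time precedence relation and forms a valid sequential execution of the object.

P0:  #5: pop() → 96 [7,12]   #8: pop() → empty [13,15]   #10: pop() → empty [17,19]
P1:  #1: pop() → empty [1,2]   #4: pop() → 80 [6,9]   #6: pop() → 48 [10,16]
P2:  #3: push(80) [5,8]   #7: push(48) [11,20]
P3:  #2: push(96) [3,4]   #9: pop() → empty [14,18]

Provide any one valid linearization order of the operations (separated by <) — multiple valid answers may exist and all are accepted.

#1 < #2 < #3 < #4 < #5 < #7 < #6 < #8 < #9 < #10

1. #1 pop() → empty, leaving stack <>
2. #2 push(96), leaving stack <96>
3. #3 push(80), leaving stack <96,80>
4. #4 pop() → 80, leaving stack <96>
5. #5 pop() → 96, leaving stack <>
6. #7 push(48), leaving stack <48>
7. #6 pop() → 48, leaving stack <>
8. #8 pop() → empty, leaving stack <>
9. #9 pop() → empty, leaving stack <>
10. #10 pop() → empty, leaving stack <>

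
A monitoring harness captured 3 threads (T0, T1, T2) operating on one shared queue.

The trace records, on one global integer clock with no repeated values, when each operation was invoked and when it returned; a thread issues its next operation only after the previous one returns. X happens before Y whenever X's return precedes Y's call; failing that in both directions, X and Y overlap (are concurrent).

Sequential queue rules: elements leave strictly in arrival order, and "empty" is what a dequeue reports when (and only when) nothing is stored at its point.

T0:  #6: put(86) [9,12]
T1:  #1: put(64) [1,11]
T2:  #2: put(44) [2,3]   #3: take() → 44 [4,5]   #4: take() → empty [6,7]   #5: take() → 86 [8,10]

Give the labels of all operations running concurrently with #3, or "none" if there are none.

#3 spans [4,5]: anything still running between times 4 and 5 counts as concurrent
#1 [1,11]: concurrent
#2 [2,3]: before
#4 [6,7]: after
#5 [8,10]: after
#6 [9,12]: after

#1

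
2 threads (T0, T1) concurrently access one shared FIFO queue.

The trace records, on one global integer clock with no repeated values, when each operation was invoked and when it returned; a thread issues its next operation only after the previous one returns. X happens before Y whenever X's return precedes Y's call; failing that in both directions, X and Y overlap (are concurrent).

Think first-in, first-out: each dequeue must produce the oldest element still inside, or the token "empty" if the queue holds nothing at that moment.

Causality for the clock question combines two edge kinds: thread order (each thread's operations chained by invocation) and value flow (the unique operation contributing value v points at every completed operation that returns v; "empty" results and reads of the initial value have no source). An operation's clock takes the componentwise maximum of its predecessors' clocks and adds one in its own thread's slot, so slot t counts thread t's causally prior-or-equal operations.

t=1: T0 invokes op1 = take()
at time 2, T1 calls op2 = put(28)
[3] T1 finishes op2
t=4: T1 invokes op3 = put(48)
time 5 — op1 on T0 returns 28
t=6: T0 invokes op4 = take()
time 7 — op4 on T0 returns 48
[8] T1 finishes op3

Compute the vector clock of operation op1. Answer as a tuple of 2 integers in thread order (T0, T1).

(1, 1)

op2, invoked 2, has no incoming edges; only T1's bump applies → (0, 1)
from VC(op2)=(0, 1), op3 (invoked 4) maxes components and bumps T1 → (0, 2)
from VC(op2)=(0, 1), op1 (invoked 1) maxes components and bumps T0 → (1, 1)
from VC(op1)=(1, 1), VC(op3)=(0, 2), op4 (invoked 6) maxes components and bumps T0 → (2, 2)
target: VC(op1) = (1, 1)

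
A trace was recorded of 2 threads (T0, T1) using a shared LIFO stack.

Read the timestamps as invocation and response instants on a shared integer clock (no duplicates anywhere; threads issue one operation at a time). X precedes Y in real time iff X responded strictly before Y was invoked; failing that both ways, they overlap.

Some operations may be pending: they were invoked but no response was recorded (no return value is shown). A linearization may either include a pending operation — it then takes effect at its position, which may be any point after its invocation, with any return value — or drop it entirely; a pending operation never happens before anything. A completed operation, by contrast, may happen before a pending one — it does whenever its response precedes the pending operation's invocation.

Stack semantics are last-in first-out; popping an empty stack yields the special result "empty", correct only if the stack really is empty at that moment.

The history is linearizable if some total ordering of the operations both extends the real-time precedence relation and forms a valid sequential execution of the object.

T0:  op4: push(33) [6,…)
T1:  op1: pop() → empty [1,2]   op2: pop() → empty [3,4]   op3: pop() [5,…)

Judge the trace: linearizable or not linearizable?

one valid linearization: op1, op2
step 1: op1 pop() → empty — stack <>
step 2: op2 pop() → empty — stack <>

linearizable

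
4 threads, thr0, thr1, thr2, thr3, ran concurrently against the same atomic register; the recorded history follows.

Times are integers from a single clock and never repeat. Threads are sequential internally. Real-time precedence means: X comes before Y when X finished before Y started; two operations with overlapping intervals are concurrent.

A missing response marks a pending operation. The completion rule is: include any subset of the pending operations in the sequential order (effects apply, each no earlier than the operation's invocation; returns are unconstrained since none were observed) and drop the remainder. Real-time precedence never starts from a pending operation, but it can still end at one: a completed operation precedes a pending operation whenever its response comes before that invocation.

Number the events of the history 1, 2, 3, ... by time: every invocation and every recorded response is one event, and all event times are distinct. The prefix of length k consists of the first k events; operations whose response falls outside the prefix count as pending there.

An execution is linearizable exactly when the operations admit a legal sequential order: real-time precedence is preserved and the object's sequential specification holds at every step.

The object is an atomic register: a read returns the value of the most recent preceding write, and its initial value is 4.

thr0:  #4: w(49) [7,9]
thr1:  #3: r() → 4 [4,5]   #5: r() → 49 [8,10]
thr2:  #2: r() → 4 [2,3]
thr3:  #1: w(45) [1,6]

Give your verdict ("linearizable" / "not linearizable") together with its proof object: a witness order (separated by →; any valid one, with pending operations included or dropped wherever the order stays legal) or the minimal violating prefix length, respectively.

after step 1 (#2 r() → 4): value 4
after step 2 (#3 r() → 4): value 4
after step 3 (#1 w(45)): value 45
after step 4 (#4 w(49)): value 49
after step 5 (#5 r() → 49): value 49

linearizable — witness: #2 → #3 → #1 → #4 → #5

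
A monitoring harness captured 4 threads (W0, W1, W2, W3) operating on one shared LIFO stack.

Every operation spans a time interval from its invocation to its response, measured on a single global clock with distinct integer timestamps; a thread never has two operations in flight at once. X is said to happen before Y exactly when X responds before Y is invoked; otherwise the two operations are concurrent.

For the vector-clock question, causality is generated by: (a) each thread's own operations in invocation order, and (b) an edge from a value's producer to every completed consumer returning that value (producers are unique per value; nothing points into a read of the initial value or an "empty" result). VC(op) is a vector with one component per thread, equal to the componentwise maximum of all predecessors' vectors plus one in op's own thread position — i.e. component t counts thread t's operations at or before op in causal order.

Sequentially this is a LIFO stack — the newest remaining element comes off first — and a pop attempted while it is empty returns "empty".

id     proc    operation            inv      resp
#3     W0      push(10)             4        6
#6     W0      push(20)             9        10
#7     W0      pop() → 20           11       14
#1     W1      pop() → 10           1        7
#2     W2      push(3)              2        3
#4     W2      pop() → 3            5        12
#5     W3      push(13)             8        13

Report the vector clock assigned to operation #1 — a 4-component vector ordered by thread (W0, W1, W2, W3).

(1, 1, 0, 0)

no predecessors for #5 (invoked 8): W3 increments from zero → (0, 0, 0, 1)
no predecessors for #2 (invoked 2): W2 increments from zero → (0, 0, 1, 0)
no predecessors for #3 (invoked 4): W0 increments from zero → (1, 0, 0, 0)
from VC(#2)=(0, 0, 1, 0), #4 (invoked 5) maxes components and bumps W2 → (0, 0, 2, 0)
from VC(#3)=(1, 0, 0, 0), #1 (invoked 1) maxes components and bumps W1 → (1, 1, 0, 0)
from VC(#3)=(1, 0, 0, 0), #6 (invoked 9) maxes components and bumps W0 → (2, 0, 0, 0)
from VC(#6)=(2, 0, 0, 0), #7 (invoked 11) maxes components and bumps W0 → (3, 0, 0, 0)
target: VC(#1) = (1, 1, 0, 0)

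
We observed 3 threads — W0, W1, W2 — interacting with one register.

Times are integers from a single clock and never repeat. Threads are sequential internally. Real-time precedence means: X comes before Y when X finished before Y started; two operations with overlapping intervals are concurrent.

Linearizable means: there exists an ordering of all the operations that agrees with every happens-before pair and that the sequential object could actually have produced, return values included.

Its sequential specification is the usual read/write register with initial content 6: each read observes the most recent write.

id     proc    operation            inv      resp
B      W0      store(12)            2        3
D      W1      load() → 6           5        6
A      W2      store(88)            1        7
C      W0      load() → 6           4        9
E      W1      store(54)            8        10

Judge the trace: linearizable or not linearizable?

cut after 5 events: linearizable; cut after 6 events (D responds, time 6): not linearizable
one real-time candidate order over the 2 completed operations — the register replay rejects it
no completion choice of the 2 pending operations (A, C) rescues it — every subset was tried
take B, D (pending dropped): step 2 already fails, because D load() → 6 cannot occur there

not linearizable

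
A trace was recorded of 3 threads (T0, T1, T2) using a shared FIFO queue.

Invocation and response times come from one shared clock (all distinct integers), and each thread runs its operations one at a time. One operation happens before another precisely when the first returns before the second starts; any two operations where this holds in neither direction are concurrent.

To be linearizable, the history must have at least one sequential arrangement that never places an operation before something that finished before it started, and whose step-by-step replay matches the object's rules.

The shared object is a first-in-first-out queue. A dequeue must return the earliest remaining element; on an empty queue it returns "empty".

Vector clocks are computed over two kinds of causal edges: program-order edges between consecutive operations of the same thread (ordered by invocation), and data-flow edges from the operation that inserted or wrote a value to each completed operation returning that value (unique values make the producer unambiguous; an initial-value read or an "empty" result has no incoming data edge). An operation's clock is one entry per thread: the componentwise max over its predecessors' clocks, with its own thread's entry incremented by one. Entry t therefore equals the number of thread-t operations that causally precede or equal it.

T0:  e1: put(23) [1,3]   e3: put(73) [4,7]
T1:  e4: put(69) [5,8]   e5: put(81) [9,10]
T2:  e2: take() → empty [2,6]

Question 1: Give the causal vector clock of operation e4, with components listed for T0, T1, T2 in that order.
VC(e2, invoked at 2): no causal predecessors; +1 on T2 → (0, 0, 1)
VC(e4, invoked at 5): no causal predecessors; +1 on T1 → (0, 1, 0)
VC(e1, invoked at 1): no causal predecessors; +1 on T0 → (1, 0, 0)
invoked at 9, e5 merges VC(e4)=(0, 1, 0) and bumps T1's slot → (0, 2, 0)
invoked at 4, e3 merges VC(e1)=(1, 0, 0) and bumps T0's slot → (2, 0, 0)
target: VC(e4) = (0, 1, 0)

(0, 1, 0)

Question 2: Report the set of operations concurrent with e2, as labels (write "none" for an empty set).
e2 runs from 2 to 6; window-overlapping ops are concurrent
e1 [1,3]: concurrent
e3 [4,7]: concurrent
e4 [5,8]: concurrent
e5 [9,10]: after

e1, e3, e4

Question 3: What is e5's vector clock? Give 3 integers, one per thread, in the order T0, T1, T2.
e2, invoked 2, has no incoming edges; only T2's bump applies → (0, 0, 1)
e4, invoked 5, has no incoming edges; only T1's bump applies → (0, 1, 0)
e1, invoked 1, has no incoming edges; only T0's bump applies → (1, 0, 0)
merge at e5 (invoked 9): VC(e4)=(0, 1, 0), own-thread bump on T1 → (0, 2, 0)
merge at e3 (invoked 4): VC(e1)=(1, 0, 0), own-thread bump on T0 → (2, 0, 0)
target: VC(e5) = (0, 2, 0)

(0, 2, 0)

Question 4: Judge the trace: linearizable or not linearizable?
a witness: e2, e1, e3, e4, e5
1. e2 take() → empty, leaving queue <>
2. e1 put(23), leaving queue <23>
3. e3 put(73), leaving queue <23,73>
4. e4 put(69), leaving queue <23,73,69>
5. e5 put(81), leaving queue <23,73,69,81>

linearizable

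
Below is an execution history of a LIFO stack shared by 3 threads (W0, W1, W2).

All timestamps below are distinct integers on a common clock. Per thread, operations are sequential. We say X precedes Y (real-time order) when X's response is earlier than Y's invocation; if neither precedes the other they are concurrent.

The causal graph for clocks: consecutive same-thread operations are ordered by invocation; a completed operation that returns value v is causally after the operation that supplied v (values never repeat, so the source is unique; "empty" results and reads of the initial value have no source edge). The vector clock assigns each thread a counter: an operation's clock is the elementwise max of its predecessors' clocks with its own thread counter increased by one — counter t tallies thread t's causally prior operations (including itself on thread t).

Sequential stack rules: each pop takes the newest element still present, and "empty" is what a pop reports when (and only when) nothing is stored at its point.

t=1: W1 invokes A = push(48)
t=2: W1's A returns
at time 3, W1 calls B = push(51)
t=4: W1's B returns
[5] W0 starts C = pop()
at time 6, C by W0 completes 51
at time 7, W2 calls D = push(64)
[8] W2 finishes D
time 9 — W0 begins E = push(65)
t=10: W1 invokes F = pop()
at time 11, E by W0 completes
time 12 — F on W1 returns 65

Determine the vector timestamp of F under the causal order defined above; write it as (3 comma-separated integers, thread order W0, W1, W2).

D, invoked 7, has no incoming edges; only W2's bump applies → (0, 0, 1)
A, invoked 1, has no incoming edges; only W1's bump applies → (0, 1, 0)
B, invoked 3, takes VC(A)=(0, 1, 0) under max, adds 1 for W1 → (0, 2, 0)
C, invoked 5, takes VC(B)=(0, 2, 0) under max, adds 1 for W0 → (1, 2, 0)
E, invoked 9, takes VC(C)=(1, 2, 0) under max, adds 1 for W0 → (2, 2, 0)
F, invoked 10, takes VC(B)=(0, 2, 0), VC(E)=(2, 2, 0) under max, adds 1 for W1 → (2, 3, 0)
target: VC(F) = (2, 3, 0)

(2, 3, 0)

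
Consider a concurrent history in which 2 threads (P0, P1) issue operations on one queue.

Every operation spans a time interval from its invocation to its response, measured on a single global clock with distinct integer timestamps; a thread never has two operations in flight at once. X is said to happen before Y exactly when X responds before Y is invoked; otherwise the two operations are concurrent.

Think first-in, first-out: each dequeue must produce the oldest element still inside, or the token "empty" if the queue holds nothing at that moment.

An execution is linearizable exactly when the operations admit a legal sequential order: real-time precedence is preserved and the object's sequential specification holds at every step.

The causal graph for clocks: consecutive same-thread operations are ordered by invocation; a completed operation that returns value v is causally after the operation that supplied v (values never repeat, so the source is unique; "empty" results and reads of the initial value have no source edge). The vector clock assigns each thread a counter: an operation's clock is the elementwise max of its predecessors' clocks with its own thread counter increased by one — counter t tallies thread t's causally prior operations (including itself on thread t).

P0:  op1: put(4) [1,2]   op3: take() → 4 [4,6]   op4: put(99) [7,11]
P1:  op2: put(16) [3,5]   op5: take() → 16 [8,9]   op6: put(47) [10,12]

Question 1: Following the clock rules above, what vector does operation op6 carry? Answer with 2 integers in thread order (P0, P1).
(0, 3)

op2, invoked 3, has no incoming edges; only P1's bump applies → (0, 1)
op1, invoked 1, has no incoming edges; only P0's bump applies → (1, 0)
merge at op5 (invoked 8): VC(op2)=(0, 1), own-thread bump on P1 → (0, 2)
merge at op3 (invoked 4): VC(op1)=(1, 0), own-thread bump on P0 → (2, 0)
merge at op6 (invoked 10): VC(op5)=(0, 2), own-thread bump on P1 → (0, 3)
merge at op4 (invoked 7): VC(op3)=(2, 0), own-thread bump on P0 → (3, 0)
target: VC(op6) = (0, 3)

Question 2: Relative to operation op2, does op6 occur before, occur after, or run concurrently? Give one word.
after

op6 spans [10,12], op2 spans [3,5]
resp(op2)=5 < inv(op6)=10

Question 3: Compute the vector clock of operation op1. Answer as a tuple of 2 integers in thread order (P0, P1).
(1, 0)

op2 (invocation 3): nothing precedes it; P1's component alone gives (0, 1)
op1 (invocation 1): nothing precedes it; P0's component alone gives (1, 0)
from VC(op2)=(0, 1), op5 (invoked 8) maxes components and bumps P1 → (0, 2)
from VC(op1)=(1, 0), op3 (invoked 4) maxes components and bumps P0 → (2, 0)
from VC(op5)=(0, 2), op6 (invoked 10) maxes components and bumps P1 → (0, 3)
from VC(op3)=(2, 0), op4 (invoked 7) maxes components and bumps P0 → (3, 0)
target: VC(op1) = (1, 0)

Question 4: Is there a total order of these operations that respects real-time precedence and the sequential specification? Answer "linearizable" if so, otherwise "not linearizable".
linearizable

a witness: op1, op2, op3, op4, op5, op6
1. op1 put(4), leaving queue <4>
2. op2 put(16), leaving queue <4,16>
3. op3 take() → 4, leaving queue <16>
4. op4 put(99), leaving queue <16,99>
5. op5 take() → 16, leaving queue <99>
6. op6 put(47), leaving queue <99,47>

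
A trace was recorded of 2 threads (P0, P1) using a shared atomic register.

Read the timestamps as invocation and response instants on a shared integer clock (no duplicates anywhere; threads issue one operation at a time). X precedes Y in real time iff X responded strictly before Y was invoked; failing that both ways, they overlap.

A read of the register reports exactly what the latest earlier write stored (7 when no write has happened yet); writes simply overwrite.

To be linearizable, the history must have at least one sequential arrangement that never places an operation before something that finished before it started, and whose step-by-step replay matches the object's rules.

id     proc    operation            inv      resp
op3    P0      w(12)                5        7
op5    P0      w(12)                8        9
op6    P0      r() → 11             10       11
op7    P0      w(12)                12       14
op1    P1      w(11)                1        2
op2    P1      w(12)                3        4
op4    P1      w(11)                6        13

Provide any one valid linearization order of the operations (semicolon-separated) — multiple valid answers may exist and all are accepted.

op1; op2; op3; op5; op4; op6; op7

step 1: op1 w(11) — value 11
step 2: op2 w(12) — value 12
step 3: op3 w(12) — value 12
step 4: op5 w(12) — value 12
step 5: op4 w(11) — value 11
step 6: op6 r() → 11 — value 11
step 7: op7 w(12) — value 12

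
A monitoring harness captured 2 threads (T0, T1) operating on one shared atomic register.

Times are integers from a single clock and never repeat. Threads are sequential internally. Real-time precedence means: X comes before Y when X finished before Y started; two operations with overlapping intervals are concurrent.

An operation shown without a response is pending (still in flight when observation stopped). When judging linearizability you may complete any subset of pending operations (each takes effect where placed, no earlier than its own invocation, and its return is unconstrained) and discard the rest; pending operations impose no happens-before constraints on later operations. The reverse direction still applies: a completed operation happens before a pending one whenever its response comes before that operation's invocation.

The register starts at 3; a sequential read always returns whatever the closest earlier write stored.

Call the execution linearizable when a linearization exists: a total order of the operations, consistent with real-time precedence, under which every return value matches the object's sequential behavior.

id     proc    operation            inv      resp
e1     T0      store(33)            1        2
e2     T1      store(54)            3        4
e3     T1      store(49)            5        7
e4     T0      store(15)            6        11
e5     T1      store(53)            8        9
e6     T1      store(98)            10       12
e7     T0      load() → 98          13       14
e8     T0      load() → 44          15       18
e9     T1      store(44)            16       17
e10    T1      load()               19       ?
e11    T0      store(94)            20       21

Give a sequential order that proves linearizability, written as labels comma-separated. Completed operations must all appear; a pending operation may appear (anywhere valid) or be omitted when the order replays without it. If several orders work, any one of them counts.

e1, e2, e3, e4, e5, e6, e7, e9, e8, e10, e11

1. e1 store(33), leaving value 33
2. e2 store(54), leaving value 54
3. e3 store(49), leaving value 49
4. e4 store(15), leaving value 15
5. e5 store(53), leaving value 53
6. e6 store(98), leaving value 98
7. e7 load() → 98, leaving value 98
8. e9 store(44), leaving value 44
9. e8 load() → 44, leaving value 44
10. e10 load() (pending, included), leaving value 44
11. e11 store(94), leaving value 94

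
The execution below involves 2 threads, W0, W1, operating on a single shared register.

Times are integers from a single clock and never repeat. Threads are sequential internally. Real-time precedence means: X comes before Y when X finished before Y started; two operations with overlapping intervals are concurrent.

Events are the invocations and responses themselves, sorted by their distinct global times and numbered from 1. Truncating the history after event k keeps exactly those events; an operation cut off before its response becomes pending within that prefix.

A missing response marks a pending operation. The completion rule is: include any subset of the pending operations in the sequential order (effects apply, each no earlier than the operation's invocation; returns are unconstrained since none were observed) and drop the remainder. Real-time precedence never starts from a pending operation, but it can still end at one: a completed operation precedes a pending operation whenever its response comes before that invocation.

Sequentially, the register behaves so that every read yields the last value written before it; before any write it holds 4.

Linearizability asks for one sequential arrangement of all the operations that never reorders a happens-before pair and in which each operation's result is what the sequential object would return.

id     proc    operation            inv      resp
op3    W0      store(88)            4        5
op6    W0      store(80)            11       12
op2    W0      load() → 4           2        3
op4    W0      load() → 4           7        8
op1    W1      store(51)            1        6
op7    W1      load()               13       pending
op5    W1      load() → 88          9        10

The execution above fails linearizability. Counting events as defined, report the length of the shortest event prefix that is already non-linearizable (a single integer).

events 1..7 are still linearizable — one witness is op2, op1, op3:
1. op2 load() → 4, leaving value 4
2. op1 store(51), leaving value 51
3. op3 store(88), leaving value 88
event 8 — op4's response, time 8 — after it, nothing linearizes
e.g. op1, op2, op3, op4: illegal at step 2, since op2 load() → 4 cannot apply there
e.g. op2, op1, op3, op4: illegal at step 4, since op4 load() → 4 cannot apply there

8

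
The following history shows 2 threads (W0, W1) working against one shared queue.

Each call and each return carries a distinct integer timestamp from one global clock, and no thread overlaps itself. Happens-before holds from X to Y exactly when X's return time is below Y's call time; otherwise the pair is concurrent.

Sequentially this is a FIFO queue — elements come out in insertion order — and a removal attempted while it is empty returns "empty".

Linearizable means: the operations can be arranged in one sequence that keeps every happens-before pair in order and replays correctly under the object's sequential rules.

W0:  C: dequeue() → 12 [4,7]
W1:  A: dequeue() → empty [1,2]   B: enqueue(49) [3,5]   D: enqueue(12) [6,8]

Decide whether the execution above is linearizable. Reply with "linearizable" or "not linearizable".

not linearizable

events 1..6 are fine; event 7 — the response of C at time 7 — makes the prefix non-linearizable
2 orders of the 3 completed queue ops respect real time; none is legal
completion choices over the 1 pending operation (D) were checked; none helps
for example A, B, C (pending dropped) fails at step 3: C dequeue() → 12 is not legal there
for example A, C, B (pending dropped) fails at step 2: C dequeue() → 12 is not legal there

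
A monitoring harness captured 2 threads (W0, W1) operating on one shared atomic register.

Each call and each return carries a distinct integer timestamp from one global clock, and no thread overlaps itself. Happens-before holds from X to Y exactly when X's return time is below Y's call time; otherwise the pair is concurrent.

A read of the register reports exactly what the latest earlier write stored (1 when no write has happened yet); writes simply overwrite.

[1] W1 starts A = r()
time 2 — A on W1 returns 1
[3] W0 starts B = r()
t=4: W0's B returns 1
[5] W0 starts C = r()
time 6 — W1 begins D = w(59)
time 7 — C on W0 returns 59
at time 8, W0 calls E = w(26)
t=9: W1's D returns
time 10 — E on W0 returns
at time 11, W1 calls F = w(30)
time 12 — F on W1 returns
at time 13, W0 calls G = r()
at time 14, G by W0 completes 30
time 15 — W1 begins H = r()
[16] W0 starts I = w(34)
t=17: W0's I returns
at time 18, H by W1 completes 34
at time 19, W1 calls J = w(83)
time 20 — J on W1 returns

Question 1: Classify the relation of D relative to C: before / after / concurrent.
D spans [6,9], C spans [5,7]
the intervals overlap in both directions

concurrent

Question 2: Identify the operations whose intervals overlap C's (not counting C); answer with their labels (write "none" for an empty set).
C spans [5,7]; an op avoiding the whole window 5..7 is ordered, any other is concurrent
A [1,2]: before
B [3,4]: before
D [6,9]: concurrent
E [8,10]: after
F [11,12]: after
G [13,14]: after
H [15,18]: after
I [16,17]: after
J [19,20]: after

D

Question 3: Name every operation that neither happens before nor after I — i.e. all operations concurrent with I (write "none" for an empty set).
concurrent with I ([16,17]): every op whose interval crosses 16..17
A [1,2]: before
B [3,4]: before
C [5,7]: before
D [6,9]: before
E [8,10]: before
F [11,12]: before
G [13,14]: before
H [15,18]: concurrent
J [19,20]: after

H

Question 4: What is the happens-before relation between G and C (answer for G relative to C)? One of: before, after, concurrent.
G spans [13,14], C spans [5,7]
resp(C)=7 < inv(G)=13

after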